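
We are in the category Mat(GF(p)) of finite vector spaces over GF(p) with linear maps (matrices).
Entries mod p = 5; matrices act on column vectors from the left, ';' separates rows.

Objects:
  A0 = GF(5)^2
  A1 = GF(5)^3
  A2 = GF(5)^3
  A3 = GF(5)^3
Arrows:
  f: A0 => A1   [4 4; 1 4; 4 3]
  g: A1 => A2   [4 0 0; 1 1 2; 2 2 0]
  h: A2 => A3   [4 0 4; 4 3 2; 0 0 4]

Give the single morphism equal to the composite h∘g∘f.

Answer: [4 3; 3 3; 0 4]

Derivation:
  e0=[1,0] f=>[4,1,4] g=>[1,3,0] h=>[4,3,0]
  e1=[0,1] f=>[4,4,3] g=>[1,4,1] h=>[3,3,4]
composite: [4 3; 3 3; 0 4]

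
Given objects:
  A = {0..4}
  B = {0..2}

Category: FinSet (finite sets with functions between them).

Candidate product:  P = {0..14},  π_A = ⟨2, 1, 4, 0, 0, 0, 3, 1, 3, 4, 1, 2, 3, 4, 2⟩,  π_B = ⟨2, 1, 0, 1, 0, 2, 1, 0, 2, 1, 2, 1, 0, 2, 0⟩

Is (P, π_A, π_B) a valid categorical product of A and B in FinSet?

|A|·|B| = 5·3 = 15;  |P| = 15
Check the pairing map k ↦ (π_A(k), π_B(k)):
  0 -> (2,2)
  1 -> (1,1)
  2 -> (4,0)
  3 -> (0,1)
  4 -> (0,0)
  5 -> (0,2)
  6 -> (3,1)
  7 -> (1,0)
  8 -> (3,2)
  9 -> (4,1)
  10 -> (1,2)
  11 -> (2,1)
  12 -> (3,0)
  13 -> (4,2)
  14 -> (2,0)
distinct pairs in image: 15 / 15 needed
  → bijection onto A×B; projections well-typed.

Answer: VALID PRODUCT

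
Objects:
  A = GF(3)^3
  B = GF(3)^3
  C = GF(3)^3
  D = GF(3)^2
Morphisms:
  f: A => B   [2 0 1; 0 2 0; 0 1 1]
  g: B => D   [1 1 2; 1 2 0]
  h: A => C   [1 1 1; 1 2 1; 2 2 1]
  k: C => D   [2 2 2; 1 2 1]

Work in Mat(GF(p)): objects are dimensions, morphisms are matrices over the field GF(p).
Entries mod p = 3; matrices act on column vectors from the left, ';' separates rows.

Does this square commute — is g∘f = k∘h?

Path 1 = f;g:
  e0=(1,0,0) f=>(2,0,0) g=>(2,2)
  e1=(0,1,0) f=>(0,2,1) g=>(1,1)
  e2=(0,0,1) f=>(1,0,1) g=>(0,1)
  composite₁ = [2 1 0; 2 1 1]
Path 2 = h;k:
  e0=(1,0,0) h=>(1,1,2) k=>(2,2)
  e1=(0,1,0) h=>(1,2,2) k=>(1,1)
  e2=(0,0,1) h=>(1,1,1) k=>(0,1)
  composite₂ = [2 1 0; 2 1 1]
Equal? YES — commutes

Answer: COMMUTES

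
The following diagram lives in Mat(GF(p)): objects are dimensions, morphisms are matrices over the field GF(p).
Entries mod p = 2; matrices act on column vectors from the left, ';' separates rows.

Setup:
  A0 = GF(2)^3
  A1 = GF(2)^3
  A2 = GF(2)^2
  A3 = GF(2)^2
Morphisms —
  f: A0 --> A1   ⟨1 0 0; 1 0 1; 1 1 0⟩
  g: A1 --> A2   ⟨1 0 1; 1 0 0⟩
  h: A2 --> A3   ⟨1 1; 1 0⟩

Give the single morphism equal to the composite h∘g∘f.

  e0=(1,0,0) f-->(1,1,1) g-->(0,1) h-->(1,0)
  e1=(0,1,0) f-->(0,0,1) g-->(1,0) h-->(1,1)
  e2=(0,0,1) f-->(0,1,0) g-->(0,0) h-->(0,0)
composite: ⟨1 1 0; 0 1 0⟩

Answer: ⟨1 1 0; 0 1 0⟩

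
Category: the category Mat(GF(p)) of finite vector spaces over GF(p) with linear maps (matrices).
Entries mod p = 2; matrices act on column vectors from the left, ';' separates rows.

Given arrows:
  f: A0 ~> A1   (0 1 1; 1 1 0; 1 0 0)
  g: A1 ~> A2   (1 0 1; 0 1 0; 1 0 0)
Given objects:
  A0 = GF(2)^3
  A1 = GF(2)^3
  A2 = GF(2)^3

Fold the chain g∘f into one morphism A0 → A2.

Answer: (1 1 1; 1 1 0; 0 1 1)

Work:
  e0=[1,0,0] f~>[0,1,1] g~>[1,1,0]
  e1=[0,1,0] f~>[1,1,0] g~>[1,1,1]
  e2=[0,0,1] f~>[1,0,0] g~>[1,0,1]
result: (1 1 1; 1 1 0; 0 1 1)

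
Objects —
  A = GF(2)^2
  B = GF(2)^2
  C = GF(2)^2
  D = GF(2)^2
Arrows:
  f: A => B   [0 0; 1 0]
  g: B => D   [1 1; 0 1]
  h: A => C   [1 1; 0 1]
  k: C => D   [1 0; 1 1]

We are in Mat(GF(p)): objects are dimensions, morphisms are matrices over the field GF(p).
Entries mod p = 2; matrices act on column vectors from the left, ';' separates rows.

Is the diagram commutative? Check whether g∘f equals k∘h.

Answer: DOES NOT COMMUTE

Work:
1) trace f;g:
  e0=⟨1,0⟩ f=>⟨0,1⟩ g=>⟨1,1⟩
  e1=⟨0,1⟩ f=>⟨0,0⟩ g=>⟨0,0⟩
  result₁ = [1 0; 1 0]
2) trace h;k:
  e0=⟨1,0⟩ h=>⟨1,0⟩ k=>⟨1,1⟩
  e1=⟨0,1⟩ h=>⟨1,1⟩ k=>⟨1,0⟩
  result₂ = [1 1; 1 0]
Equal? NO — does not commute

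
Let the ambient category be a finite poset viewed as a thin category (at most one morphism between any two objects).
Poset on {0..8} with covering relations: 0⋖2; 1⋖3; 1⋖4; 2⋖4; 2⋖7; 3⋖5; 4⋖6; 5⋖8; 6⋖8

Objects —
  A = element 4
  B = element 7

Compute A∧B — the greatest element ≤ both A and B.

Answer: A∧B = 2

Derivation:
Common predecessors of 4,7: {0,2}
  0 <= 2
  2 <= 2
glb = 2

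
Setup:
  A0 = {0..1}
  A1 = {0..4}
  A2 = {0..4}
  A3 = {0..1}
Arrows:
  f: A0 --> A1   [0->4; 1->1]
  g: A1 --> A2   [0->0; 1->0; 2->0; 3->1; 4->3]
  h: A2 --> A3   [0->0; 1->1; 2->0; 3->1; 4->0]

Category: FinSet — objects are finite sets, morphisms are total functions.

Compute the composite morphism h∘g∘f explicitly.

Answer: [0->1; 1->0]

Work:
  0 f-->4 g-->3 h-->1
  1 f-->1 g-->0 h-->0
composite: [0->1; 1->0]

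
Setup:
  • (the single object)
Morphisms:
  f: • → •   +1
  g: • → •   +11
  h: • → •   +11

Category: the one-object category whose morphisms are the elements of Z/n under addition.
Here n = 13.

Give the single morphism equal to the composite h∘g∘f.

Answer: +10

Trace:
  0 +1≡1 +11≡12 +11≡10  (mod 13)
result: +10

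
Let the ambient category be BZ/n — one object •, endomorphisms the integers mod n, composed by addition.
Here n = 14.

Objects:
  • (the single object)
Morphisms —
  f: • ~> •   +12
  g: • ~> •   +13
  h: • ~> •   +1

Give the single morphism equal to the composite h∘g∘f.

  0 +12≡12 +13≡11 +1≡12  (mod 14)
⟦path⟧: +12

Answer: +12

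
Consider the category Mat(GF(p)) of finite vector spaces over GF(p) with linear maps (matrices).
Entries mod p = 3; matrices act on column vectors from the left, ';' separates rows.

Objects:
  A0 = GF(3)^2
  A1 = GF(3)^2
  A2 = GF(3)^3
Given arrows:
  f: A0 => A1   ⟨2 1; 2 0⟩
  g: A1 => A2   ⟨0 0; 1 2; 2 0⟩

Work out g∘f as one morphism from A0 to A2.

Answer: ⟨0 0; 0 1; 1 2⟩

Work:
  e0=⟨1,0⟩ f=>⟨2,2⟩ g=>⟨0,0,1⟩
  e1=⟨0,1⟩ f=>⟨1,0⟩ g=>⟨0,1,2⟩
result: ⟨0 0; 0 1; 1 2⟩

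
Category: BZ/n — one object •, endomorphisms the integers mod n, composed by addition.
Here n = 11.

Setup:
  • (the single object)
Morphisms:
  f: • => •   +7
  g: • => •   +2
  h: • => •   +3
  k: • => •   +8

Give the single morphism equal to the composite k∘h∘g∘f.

Answer: +9

Derivation:
  0 +7≡7 +2≡9 +3≡1 +8≡9  (mod 11)
⟦path⟧: +9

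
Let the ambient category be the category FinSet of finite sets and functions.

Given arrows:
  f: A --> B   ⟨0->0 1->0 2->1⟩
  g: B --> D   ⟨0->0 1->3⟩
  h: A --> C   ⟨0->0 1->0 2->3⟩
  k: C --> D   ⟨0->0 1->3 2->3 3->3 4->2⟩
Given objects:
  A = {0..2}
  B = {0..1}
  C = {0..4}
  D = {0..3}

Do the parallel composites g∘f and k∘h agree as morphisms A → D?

Answer: COMMUTES

Derivation:
Path 1 = f;g:
  0 f-->0 g-->0
  1 f-->0 g-->0
  2 f-->1 g-->3
  ⟦path⟧₁ = ⟨0->0 1->0 2->3⟩
Path 2 = h;k:
  0 h-->0 k-->0
  1 h-->0 k-->0
  2 h-->3 k-->3
  ⟦path⟧₂ = ⟨0->0 1->0 2->3⟩
Equal? YES — commutes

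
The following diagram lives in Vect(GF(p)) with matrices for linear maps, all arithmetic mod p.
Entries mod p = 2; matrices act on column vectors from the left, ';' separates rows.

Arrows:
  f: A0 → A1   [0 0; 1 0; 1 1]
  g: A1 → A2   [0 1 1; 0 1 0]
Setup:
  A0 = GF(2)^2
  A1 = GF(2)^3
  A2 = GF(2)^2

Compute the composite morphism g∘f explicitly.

  e0=[1,0] f→[0,1,1] g→[0,1]
  e1=[0,1] f→[0,0,1] g→[1,0]
composite: [0 1; 1 0]

Answer: [0 1; 1 0]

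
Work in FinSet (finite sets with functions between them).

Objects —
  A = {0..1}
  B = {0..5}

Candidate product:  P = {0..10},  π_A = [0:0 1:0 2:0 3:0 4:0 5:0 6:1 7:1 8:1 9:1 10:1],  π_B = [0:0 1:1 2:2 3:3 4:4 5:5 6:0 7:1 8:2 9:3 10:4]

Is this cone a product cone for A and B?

Answer: NOT A VALID PRODUCT — |P|=11 ≠ |A|·|B|=12

Derivation:
|A|·|B| = 2·6 = 12;  |P| = 11
  → cardinalities differ; no bijection possible.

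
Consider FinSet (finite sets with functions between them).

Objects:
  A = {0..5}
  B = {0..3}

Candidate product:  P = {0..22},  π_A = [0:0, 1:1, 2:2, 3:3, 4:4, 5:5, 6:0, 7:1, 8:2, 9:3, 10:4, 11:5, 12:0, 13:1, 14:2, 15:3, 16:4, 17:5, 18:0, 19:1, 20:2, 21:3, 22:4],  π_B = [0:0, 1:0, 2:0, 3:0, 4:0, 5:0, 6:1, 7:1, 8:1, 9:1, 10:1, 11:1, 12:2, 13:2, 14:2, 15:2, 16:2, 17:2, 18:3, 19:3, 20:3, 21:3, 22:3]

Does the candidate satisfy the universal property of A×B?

|A|·|B| = 6·4 = 24;  |P| = 23
  → cardinalities differ; no bijection possible.

Answer: NOT A VALID PRODUCT — |P|=23 ≠ |A|·|B|=24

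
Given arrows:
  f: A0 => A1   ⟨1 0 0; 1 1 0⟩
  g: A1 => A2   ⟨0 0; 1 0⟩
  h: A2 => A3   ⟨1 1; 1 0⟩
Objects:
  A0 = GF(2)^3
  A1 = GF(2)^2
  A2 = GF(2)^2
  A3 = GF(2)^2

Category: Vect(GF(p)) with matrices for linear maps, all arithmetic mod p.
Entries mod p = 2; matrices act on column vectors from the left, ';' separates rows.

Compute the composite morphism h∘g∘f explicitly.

Answer: ⟨1 0 0; 0 0 0⟩

Trace:
  e0=[1,0,0] f=>[1,1] g=>[0,1] h=>[1,0]
  e1=[0,1,0] f=>[0,1] g=>[0,0] h=>[0,0]
  e2=[0,0,1] f=>[0,0] g=>[0,0] h=>[0,0]
⟦path⟧: ⟨1 0 0; 0 0 0⟩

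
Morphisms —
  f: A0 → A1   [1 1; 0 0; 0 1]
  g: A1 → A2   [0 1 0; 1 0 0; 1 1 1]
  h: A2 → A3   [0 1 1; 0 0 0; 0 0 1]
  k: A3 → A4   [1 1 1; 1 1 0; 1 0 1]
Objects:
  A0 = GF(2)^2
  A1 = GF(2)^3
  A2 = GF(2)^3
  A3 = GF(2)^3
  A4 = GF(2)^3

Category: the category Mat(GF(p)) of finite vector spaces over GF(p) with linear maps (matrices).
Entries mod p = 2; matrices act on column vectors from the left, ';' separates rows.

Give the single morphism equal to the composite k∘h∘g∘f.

  e0=⟨1,0⟩ f→⟨1,0,0⟩ g→⟨0,1,1⟩ h→⟨0,0,1⟩ k→⟨1,0,1⟩
  e1=⟨0,1⟩ f→⟨1,0,1⟩ g→⟨0,1,0⟩ h→⟨1,0,0⟩ k→⟨1,1,1⟩
⟦path⟧: [1 1; 0 1; 1 1]

Answer: [1 1; 0 1; 1 1]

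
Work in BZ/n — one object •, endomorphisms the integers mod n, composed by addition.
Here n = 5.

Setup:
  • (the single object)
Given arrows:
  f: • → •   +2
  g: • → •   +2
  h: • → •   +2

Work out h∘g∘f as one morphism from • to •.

Answer: +1

Trace:
  0 +2≡2 +2≡4 +2≡1  (mod 5)
composite: +1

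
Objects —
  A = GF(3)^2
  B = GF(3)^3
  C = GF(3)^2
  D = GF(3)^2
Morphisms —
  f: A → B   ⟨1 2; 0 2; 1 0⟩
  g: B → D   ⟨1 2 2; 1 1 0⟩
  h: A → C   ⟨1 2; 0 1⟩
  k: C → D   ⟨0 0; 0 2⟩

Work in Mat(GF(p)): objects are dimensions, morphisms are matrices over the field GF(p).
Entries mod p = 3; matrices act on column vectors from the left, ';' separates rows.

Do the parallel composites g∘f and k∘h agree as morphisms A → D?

Answer: DOES NOT COMMUTE

Derivation:
Along f;g (path 1):
  e0=⟨1,0⟩ f→⟨1,0,1⟩ g→⟨0,1⟩
  e1=⟨0,1⟩ f→⟨2,2,0⟩ g→⟨0,1⟩
  composite₁ = ⟨0 0; 1 1⟩
Along h;k (path 2):
  e0=⟨1,0⟩ h→⟨1,0⟩ k→⟨0,0⟩
  e1=⟨0,1⟩ h→⟨2,1⟩ k→⟨0,2⟩
  composite₂ = ⟨0 0; 0 2⟩
Equal? differ; not commutative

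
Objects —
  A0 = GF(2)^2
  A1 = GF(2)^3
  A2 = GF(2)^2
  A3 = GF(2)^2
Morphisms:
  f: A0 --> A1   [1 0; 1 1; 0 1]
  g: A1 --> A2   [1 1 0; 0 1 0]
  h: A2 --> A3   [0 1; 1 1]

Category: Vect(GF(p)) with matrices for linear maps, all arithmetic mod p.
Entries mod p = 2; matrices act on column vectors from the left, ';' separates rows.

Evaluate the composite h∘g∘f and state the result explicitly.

  e0=[1,0] f-->[1,1,0] g-->[0,1] h-->[1,1]
  e1=[0,1] f-->[0,1,1] g-->[1,1] h-->[1,0]
⟦path⟧: [1 1; 1 0]

Answer: [1 1; 1 0]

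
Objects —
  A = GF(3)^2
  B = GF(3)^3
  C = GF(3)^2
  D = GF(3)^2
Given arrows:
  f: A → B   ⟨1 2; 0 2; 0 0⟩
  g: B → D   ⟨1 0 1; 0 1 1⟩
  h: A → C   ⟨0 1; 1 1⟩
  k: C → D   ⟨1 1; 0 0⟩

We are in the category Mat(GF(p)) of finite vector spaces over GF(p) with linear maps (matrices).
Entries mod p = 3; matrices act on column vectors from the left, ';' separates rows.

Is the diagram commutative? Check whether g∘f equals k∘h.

Answer: DOES NOT COMMUTE

Trace:
1) trace f;g:
  e0=[1,0] f→[1,0,0] g→[1,0]
  e1=[0,1] f→[2,2,0] g→[2,2]
  composite₁ = ⟨1 2; 0 2⟩
2) trace h;k:
  e0=[1,0] h→[0,1] k→[1,0]
  e1=[0,1] h→[1,1] k→[2,0]
  composite₂ = ⟨1 2; 0 0⟩
Equal? differ; not commutative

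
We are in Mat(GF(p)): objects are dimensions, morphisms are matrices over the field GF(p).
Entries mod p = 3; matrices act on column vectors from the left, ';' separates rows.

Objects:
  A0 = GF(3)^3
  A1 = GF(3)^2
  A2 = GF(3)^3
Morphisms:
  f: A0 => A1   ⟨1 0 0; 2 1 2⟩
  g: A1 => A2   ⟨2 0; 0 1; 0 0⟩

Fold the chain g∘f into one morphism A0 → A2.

Answer: ⟨2 0 0; 2 1 2; 0 0 0⟩

Derivation:
  e0=(1,0,0) f=>(1,2) g=>(2,2,0)
  e1=(0,1,0) f=>(0,1) g=>(0,1,0)
  e2=(0,0,1) f=>(0,2) g=>(0,2,0)
result: ⟨2 0 0; 2 1 2; 0 0 0⟩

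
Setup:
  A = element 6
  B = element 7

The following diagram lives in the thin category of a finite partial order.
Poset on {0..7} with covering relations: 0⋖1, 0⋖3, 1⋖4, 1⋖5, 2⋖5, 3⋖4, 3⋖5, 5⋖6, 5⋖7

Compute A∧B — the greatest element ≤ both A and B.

Answer: A∧B = 5

Work:
{x : x<=A ∧ x<=B} = {0,1,2,3,5}  (A=6, B=7)
  0 <= 5
  1 <= 5
  2 <= 5
  3 <= 5
  5 <= 5
glb = 5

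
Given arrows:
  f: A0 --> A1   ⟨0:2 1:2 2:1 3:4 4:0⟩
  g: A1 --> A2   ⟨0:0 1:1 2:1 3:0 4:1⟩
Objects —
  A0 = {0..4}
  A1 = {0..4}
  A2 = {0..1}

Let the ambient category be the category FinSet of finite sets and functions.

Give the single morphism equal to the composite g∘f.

Answer: ⟨0:1 1:1 2:1 3:1 4:0⟩

Trace:
  0 f-->2 g-->1
  1 f-->2 g-->1
  2 f-->1 g-->1
  3 f-->4 g-->1
  4 f-->0 g-->0
⟦path⟧: ⟨0:1 1:1 2:1 3:1 4:0⟩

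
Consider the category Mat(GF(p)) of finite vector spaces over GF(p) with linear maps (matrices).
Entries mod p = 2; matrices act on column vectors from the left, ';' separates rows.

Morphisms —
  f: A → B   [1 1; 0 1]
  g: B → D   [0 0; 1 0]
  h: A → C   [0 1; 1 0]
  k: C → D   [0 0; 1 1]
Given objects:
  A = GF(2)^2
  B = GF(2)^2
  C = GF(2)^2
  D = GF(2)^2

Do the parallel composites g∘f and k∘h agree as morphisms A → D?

Path 1 = f;g:
  e0=⟨1,0⟩ f→⟨1,0⟩ g→⟨0,1⟩
  e1=⟨0,1⟩ f→⟨1,1⟩ g→⟨0,1⟩
  ⟦path⟧₁ = [0 0; 1 1]
Path 2 = h;k:
  e0=⟨1,0⟩ h→⟨0,1⟩ k→⟨0,1⟩
  e1=⟨0,1⟩ h→⟨1,0⟩ k→⟨0,1⟩
  ⟦path⟧₂ = [0 0; 1 1]
Equal? equal; square commutes

Answer: COMMUTES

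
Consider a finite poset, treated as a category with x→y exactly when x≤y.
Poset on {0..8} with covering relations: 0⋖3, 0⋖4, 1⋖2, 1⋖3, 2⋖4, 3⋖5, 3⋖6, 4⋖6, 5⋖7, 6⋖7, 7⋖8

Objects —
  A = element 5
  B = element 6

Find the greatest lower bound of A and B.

Answer: A∧B = 3

Trace:
Lower bounds of A=5 and B=6: {0,1,3}
  0 ⊑ 3
  1 ⊑ 3
  3 ⊑ 3
glb = 3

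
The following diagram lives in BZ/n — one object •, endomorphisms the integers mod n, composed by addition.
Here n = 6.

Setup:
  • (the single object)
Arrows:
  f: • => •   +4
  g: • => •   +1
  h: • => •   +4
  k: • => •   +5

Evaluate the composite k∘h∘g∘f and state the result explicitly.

Answer: +2

Work:
  0 +4≡4 +1≡5 +4≡3 +5≡2  (mod 6)
⟦path⟧: +2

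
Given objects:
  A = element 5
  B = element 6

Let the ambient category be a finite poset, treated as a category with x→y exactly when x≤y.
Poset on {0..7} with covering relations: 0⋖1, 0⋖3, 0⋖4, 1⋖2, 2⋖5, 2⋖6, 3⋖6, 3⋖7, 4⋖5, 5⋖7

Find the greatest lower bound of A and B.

Lower bounds of A=5 and B=6: {0,1,2}
  0 <= 2
  1 <= 2
  2 <= 2
glb = 2

Answer: A∧B = 2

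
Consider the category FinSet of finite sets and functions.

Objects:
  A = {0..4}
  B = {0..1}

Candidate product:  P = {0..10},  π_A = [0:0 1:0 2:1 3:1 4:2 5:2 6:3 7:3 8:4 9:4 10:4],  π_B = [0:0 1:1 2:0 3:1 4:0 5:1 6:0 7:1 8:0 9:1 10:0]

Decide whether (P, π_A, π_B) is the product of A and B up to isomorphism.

|A|·|B| = 5·2 = 10;  |P| = 11
  → cardinalities differ; no bijection possible.

Answer: NOT A VALID PRODUCT — |P|=11 ≠ |A|·|B|=10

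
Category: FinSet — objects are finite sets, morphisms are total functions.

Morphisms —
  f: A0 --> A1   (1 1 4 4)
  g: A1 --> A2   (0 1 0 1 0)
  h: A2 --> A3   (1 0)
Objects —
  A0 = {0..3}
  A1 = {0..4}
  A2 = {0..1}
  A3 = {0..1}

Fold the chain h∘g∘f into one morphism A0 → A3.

  0 f-->1 g-->1 h-->0
  1 f-->1 g-->1 h-->0
  2 f-->4 g-->0 h-->1
  3 f-->4 g-->0 h-->1
⟦path⟧: (0 0 1 1)

Answer: (0 0 1 1)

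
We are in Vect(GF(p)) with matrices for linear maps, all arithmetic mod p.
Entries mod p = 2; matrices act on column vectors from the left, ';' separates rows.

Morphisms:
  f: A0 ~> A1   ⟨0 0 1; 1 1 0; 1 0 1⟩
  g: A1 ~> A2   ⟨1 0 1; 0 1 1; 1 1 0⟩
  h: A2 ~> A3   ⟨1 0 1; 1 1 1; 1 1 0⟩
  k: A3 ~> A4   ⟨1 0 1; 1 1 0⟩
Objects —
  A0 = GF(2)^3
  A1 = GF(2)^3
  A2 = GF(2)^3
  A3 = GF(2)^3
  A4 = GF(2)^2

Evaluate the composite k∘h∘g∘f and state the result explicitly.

  e0=[1,0,0] f~>[0,1,1] g~>[1,0,1] h~>[0,0,1] k~>[1,0]
  e1=[0,1,0] f~>[0,1,0] g~>[0,1,1] h~>[1,0,1] k~>[0,1]
  e2=[0,0,1] f~>[1,0,1] g~>[0,1,1] h~>[1,0,1] k~>[0,1]
result: ⟨1 0 0; 0 1 1⟩

Answer: ⟨1 0 0; 0 1 1⟩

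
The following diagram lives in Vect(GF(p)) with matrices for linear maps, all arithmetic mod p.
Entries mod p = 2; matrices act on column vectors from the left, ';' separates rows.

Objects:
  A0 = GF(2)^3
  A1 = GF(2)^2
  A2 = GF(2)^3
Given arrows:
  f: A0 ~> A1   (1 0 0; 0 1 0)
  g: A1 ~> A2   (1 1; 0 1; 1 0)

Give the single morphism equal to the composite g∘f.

  e0=⟨1,0,0⟩ f~>⟨1,0⟩ g~>⟨1,0,1⟩
  e1=⟨0,1,0⟩ f~>⟨0,1⟩ g~>⟨1,1,0⟩
  e2=⟨0,0,1⟩ f~>⟨0,0⟩ g~>⟨0,0,0⟩
composite: (1 1 0; 0 1 0; 1 0 0)

Answer: (1 1 0; 0 1 0; 1 0 0)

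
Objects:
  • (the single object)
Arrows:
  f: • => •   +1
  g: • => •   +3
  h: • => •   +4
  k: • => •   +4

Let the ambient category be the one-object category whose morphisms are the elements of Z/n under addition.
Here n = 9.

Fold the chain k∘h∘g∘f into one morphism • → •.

Answer: +3

Trace:
  0 +1≡1 +3≡4 +4≡8 +4≡3  (mod 9)
composite: +3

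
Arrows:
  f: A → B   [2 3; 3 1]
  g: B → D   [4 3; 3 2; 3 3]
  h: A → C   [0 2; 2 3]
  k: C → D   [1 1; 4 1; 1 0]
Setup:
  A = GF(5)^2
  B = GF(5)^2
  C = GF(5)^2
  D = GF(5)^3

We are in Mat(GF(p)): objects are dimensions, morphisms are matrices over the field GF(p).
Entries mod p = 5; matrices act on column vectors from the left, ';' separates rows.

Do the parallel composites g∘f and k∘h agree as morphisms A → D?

Answer: COMMUTES

Derivation:
Path 1 = f;g:
  e0=⟨1,0⟩ f→⟨2,3⟩ g→⟨2,2,0⟩
  e1=⟨0,1⟩ f→⟨3,1⟩ g→⟨0,1,2⟩
  ⟦path⟧₁ = [2 0; 2 1; 0 2]
Path 2 = h;k:
  e0=⟨1,0⟩ h→⟨0,2⟩ k→⟨2,2,0⟩
  e1=⟨0,1⟩ h→⟨2,3⟩ k→⟨0,1,2⟩
  ⟦path⟧₂ = [2 0; 2 1; 0 2]
Equal? YES — commutes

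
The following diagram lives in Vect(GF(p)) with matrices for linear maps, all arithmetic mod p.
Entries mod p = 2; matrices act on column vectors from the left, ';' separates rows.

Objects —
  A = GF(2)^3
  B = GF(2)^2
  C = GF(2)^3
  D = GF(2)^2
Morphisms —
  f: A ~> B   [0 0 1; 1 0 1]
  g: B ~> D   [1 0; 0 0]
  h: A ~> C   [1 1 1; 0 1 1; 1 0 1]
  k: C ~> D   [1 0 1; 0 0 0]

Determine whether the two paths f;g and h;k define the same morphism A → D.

Answer: DOES NOT COMMUTE

Trace:
1) trace f;g:
  e0=(1,0,0) f~>(0,1) g~>(0,0)
  e1=(0,1,0) f~>(0,0) g~>(0,0)
  e2=(0,0,1) f~>(1,1) g~>(1,0)
  composite₁ = [0 0 1; 0 0 0]
2) trace h;k:
  e0=(1,0,0) h~>(1,0,1) k~>(0,0)
  e1=(0,1,0) h~>(1,1,0) k~>(1,0)
  e2=(0,0,1) h~>(1,1,1) k~>(0,0)
  composite₂ = [0 1 0; 0 0 0]
Equal? distinct morphisms ✗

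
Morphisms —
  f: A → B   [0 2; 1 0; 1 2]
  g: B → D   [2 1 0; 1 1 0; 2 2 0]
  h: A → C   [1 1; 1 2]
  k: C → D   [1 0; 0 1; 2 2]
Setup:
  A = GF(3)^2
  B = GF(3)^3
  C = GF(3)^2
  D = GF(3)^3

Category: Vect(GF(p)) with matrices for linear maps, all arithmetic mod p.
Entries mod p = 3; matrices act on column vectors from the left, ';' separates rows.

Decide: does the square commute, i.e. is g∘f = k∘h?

Path 1 = f;g:
  e0=(1,0) f→(0,1,1) g→(1,1,2)
  e1=(0,1) f→(2,0,2) g→(1,2,1)
  composite₁ = [1 1; 1 2; 2 1]
Path 2 = h;k:
  e0=(1,0) h→(1,1) k→(1,1,1)
  e1=(0,1) h→(1,2) k→(1,2,0)
  composite₂ = [1 1; 1 2; 1 0]
Equal? differ; not commutative

Answer: DOES NOT COMMUTE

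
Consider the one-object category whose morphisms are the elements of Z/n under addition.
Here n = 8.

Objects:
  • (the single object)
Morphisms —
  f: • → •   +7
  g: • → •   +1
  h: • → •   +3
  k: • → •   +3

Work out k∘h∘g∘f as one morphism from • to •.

Answer: +6

Derivation:
  0 +7≡7 +1≡0 +3≡3 +3≡6  (mod 8)
result: +6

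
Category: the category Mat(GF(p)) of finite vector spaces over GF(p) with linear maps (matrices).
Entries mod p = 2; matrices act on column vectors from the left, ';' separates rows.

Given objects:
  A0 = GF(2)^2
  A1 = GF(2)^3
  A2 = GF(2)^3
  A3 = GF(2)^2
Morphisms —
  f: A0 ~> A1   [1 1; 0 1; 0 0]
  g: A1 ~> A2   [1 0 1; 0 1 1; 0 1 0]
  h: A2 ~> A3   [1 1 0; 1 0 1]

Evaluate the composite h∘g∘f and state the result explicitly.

  e0=(1,0) f~>(1,0,0) g~>(1,0,0) h~>(1,1)
  e1=(0,1) f~>(1,1,0) g~>(1,1,1) h~>(0,0)
composite: [1 0; 1 0]

Answer: [1 0; 1 0]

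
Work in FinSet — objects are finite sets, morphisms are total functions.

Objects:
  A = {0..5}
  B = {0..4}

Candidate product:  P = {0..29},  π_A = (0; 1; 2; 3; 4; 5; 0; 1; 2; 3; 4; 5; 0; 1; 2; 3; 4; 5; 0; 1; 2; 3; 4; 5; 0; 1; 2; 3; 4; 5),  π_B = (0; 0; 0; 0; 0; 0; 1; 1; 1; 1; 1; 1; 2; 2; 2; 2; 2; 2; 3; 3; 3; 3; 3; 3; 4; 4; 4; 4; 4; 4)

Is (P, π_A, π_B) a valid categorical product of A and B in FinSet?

Answer: VALID PRODUCT

Work:
|A|·|B| = 6·5 = 30;  |P| = 30
Check the pairing map k ↦ (π_A(k), π_B(k)):
  0 -> (0,0)
  1 -> (1,0)
  2 -> (2,0)
  3 -> (3,0)
  4 -> (4,0)
  5 -> (5,0)
  6 -> (0,1)
  7 -> (1,1)
  8 -> (2,1)
  9 -> (3,1)
  10 -> (4,1)
  11 -> (5,1)
  12 -> (0,2)
  13 -> (1,2)
  14 -> (2,2)
  15 -> (3,2)
  16 -> (4,2)
  17 -> (5,2)
  18 -> (0,3)
  19 -> (1,3)
  20 -> (2,3)
  21 -> (3,3)
  22 -> (4,3)
  23 -> (5,3)
  24 -> (0,4)
  25 -> (1,4)
  26 -> (2,4)
  27 -> (3,4)
  28 -> (4,4)
  29 -> (5,4)
distinct pairs in image: 30 / 30 needed
  → bijection onto A×B; projections well-typed.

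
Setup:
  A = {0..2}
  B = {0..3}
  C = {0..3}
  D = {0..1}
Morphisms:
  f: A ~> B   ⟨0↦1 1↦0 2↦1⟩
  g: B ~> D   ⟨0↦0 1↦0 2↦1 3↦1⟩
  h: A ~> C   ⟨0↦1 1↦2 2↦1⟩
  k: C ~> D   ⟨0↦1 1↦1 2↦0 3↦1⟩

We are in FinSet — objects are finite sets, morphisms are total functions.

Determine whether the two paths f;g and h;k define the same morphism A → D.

Answer: DOES NOT COMMUTE

Trace:
Along f;g (path 1):
  0 f~>1 g~>0
  1 f~>0 g~>0
  2 f~>1 g~>0
  result₁ = ⟨0↦0 1↦0 2↦0⟩
Along h;k (path 2):
  0 h~>1 k~>1
  1 h~>2 k~>0
  2 h~>1 k~>1
  result₂ = ⟨0↦1 1↦0 2↦1⟩
Equal? differ; not commutative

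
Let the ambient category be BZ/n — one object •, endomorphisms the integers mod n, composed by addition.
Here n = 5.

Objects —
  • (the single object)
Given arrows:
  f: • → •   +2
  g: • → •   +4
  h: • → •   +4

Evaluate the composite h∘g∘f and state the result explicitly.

  0 +2≡2 +4≡1 +4≡0  (mod 5)
composite: +0

Answer: +0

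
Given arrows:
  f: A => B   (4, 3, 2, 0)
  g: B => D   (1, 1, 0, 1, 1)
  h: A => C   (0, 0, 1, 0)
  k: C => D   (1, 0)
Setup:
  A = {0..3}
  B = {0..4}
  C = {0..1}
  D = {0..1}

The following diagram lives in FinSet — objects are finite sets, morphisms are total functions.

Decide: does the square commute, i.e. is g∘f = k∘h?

Answer: COMMUTES

Derivation:
Path 1 = f;g:
  0 f=>4 g=>1
  1 f=>3 g=>1
  2 f=>2 g=>0
  3 f=>0 g=>1
  ⟦path⟧₁ = (1, 1, 0, 1)
Path 2 = h;k:
  0 h=>0 k=>1
  1 h=>0 k=>1
  2 h=>1 k=>0
  3 h=>0 k=>1
  ⟦path⟧₂ = (1, 1, 0, 1)
Equal? equal; square commutes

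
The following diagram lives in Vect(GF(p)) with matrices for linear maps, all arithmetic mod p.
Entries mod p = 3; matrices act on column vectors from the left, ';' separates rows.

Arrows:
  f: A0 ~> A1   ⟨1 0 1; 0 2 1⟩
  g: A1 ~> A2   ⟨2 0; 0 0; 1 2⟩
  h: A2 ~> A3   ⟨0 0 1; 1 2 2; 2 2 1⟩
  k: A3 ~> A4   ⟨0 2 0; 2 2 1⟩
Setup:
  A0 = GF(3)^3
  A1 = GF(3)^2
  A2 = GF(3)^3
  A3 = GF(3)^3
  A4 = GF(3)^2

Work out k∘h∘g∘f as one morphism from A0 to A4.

Answer: ⟨2 1 1; 0 1 2⟩

Derivation:
  e0=⟨1,0,0⟩ f~>⟨1,0⟩ g~>⟨2,0,1⟩ h~>⟨1,1,2⟩ k~>⟨2,0⟩
  e1=⟨0,1,0⟩ f~>⟨0,2⟩ g~>⟨0,0,1⟩ h~>⟨1,2,1⟩ k~>⟨1,1⟩
  e2=⟨0,0,1⟩ f~>⟨1,1⟩ g~>⟨2,0,0⟩ h~>⟨0,2,1⟩ k~>⟨1,2⟩
result: ⟨2 1 1; 0 1 2⟩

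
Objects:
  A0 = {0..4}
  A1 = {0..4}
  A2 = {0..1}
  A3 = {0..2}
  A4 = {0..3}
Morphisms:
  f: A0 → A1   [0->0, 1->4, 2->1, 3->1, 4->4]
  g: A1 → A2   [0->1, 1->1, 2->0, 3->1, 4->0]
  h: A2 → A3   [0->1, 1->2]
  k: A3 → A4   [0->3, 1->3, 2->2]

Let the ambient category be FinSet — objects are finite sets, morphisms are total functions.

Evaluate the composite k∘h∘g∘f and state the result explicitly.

Answer: [0->2, 1->3, 2->2, 3->2, 4->3]

Work:
  0 f→0 g→1 h→2 k→2
  1 f→4 g→0 h→1 k→3
  2 f→1 g→1 h→2 k→2
  3 f→1 g→1 h→2 k→2
  4 f→4 g→0 h→1 k→3
⟦path⟧: [0->2, 1->3, 2->2, 3->2, 4->3]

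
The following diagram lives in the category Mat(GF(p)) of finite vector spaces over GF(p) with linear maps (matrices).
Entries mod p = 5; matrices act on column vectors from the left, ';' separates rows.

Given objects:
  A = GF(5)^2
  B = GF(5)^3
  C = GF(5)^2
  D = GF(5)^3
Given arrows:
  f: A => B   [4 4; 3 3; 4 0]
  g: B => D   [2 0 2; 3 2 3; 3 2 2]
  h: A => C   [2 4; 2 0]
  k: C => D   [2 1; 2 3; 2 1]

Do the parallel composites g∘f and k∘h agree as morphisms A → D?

Path 1 = f;g:
  e0=⟨1,0⟩ f=>⟨4,3,4⟩ g=>⟨1,0,1⟩
  e1=⟨0,1⟩ f=>⟨4,3,0⟩ g=>⟨3,3,3⟩
  result₁ = [1 3; 0 3; 1 3]
Path 2 = h;k:
  e0=⟨1,0⟩ h=>⟨2,2⟩ k=>⟨1,0,1⟩
  e1=⟨0,1⟩ h=>⟨4,0⟩ k=>⟨3,3,3⟩
  result₂ = [1 3; 0 3; 1 3]
Equal? equal; square commutes

Answer: COMMUTES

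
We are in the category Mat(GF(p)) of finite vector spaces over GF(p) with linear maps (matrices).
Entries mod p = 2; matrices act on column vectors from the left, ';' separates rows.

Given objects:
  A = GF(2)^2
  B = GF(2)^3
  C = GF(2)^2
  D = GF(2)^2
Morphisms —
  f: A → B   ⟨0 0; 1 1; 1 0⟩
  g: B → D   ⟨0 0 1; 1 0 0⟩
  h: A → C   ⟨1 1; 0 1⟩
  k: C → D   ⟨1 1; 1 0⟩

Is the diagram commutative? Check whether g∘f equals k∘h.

Answer: DOES NOT COMMUTE

Derivation:
1) trace f;g:
  e0=[1,0] f→[0,1,1] g→[1,0]
  e1=[0,1] f→[0,1,0] g→[0,0]
  ⟦path⟧₁ = ⟨1 0; 0 0⟩
2) trace h;k:
  e0=[1,0] h→[1,0] k→[1,1]
  e1=[0,1] h→[1,1] k→[0,1]
  ⟦path⟧₂ = ⟨1 0; 1 1⟩
Equal? NO — does not commute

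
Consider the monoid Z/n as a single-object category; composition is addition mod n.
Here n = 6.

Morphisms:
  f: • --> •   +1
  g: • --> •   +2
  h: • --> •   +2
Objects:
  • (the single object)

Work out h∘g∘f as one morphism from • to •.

Answer: +5

Trace:
  0 +1≡1 +2≡3 +2≡5  (mod 6)
composite: +5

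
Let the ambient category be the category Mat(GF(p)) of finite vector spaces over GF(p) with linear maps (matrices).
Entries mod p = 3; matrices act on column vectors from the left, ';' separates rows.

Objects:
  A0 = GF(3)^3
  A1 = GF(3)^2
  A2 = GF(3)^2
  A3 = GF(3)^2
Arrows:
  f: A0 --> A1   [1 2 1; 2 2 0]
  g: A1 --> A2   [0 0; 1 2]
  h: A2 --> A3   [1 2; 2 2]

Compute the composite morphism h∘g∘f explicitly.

Answer: [1 0 2; 1 0 2]

Work:
  e0=⟨1,0,0⟩ f-->⟨1,2⟩ g-->⟨0,2⟩ h-->⟨1,1⟩
  e1=⟨0,1,0⟩ f-->⟨2,2⟩ g-->⟨0,0⟩ h-->⟨0,0⟩
  e2=⟨0,0,1⟩ f-->⟨1,0⟩ g-->⟨0,1⟩ h-->⟨2,2⟩
composite: [1 0 2; 1 0 2]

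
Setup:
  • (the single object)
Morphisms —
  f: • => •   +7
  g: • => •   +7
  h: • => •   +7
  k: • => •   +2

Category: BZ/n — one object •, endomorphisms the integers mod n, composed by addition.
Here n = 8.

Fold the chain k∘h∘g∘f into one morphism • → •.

  0 +7≡7 +7≡6 +7≡5 +2≡7  (mod 8)
result: +7

Answer: +7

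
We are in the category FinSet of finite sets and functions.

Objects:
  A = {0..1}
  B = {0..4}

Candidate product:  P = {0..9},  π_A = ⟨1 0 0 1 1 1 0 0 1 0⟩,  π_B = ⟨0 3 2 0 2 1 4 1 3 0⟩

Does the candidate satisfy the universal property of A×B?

Answer: NOT A VALID PRODUCT — duplicate pair at indices 0,3

Derivation:
|A|·|B| = 2·5 = 10;  |P| = 10
Check the pairing map k ↦ (π_A(k), π_B(k)):
  0 ↦ (1,0)
  1 ↦ (0,3)
  2 ↦ (0,2)
  3 ↦ (1,0)  ✗ repeats pair of k=0
  4 ↦ (1,2)
  5 ↦ (1,1)
  6 ↦ (0,4)
  7 ↦ (0,1)
  8 ↦ (1,3)
  9 ↦ (0,0)
distinct pairs in image: 9 / 10 needed
  → (1,0) hit at k=0 and k=3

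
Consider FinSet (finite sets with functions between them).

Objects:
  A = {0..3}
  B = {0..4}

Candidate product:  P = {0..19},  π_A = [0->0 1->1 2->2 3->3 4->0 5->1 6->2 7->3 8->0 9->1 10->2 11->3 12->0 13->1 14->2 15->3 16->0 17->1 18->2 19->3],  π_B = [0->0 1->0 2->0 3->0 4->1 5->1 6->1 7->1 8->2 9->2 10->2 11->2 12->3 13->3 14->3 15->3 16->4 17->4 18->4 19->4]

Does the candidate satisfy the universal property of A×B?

|A|·|B| = 4·5 = 20;  |P| = 20
Check the pairing map k ↦ (π_A(k), π_B(k)):
  0 -> (0,0)
  1 -> (1,0)
  2 -> (2,0)
  3 -> (3,0)
  4 -> (0,1)
  5 -> (1,1)
  6 -> (2,1)
  7 -> (3,1)
  8 -> (0,2)
  9 -> (1,2)
  10 -> (2,2)
  11 -> (3,2)
  12 -> (0,3)
  13 -> (1,3)
  14 -> (2,3)
  15 -> (3,3)
  16 -> (0,4)
  17 -> (1,4)
  18 -> (2,4)
  19 -> (3,4)
distinct pairs in image: 20 / 20 needed
  → bijection onto A×B; projections well-typed.

Answer: VALID PRODUCT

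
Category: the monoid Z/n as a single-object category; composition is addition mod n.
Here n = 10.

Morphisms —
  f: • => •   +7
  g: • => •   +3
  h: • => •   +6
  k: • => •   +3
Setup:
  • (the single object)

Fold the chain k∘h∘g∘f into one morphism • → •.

Answer: +9

Work:
  0 +7≡7 +3≡0 +6≡6 +3≡9  (mod 10)
composite: +9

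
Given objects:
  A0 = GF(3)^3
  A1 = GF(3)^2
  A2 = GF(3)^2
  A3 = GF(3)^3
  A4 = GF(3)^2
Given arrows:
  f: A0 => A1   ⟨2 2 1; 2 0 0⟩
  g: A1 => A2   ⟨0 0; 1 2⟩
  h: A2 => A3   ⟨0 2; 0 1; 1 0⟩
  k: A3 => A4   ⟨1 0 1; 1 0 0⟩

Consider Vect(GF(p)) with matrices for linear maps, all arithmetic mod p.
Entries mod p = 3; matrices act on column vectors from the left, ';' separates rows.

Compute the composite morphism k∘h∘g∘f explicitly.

Answer: ⟨0 1 2; 0 1 2⟩

Work:
  e0=⟨1,0,0⟩ f=>⟨2,2⟩ g=>⟨0,0⟩ h=>⟨0,0,0⟩ k=>⟨0,0⟩
  e1=⟨0,1,0⟩ f=>⟨2,0⟩ g=>⟨0,2⟩ h=>⟨1,2,0⟩ k=>⟨1,1⟩
  e2=⟨0,0,1⟩ f=>⟨1,0⟩ g=>⟨0,1⟩ h=>⟨2,1,0⟩ k=>⟨2,2⟩
composite: ⟨0 1 2; 0 1 2⟩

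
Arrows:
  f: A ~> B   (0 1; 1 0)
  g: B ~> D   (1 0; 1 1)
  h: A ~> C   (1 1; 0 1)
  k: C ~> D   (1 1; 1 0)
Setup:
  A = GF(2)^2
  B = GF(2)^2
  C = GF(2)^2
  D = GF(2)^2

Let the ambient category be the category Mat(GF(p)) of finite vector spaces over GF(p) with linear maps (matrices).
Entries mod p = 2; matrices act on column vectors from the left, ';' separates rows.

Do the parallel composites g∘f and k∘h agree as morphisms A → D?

Along f;g (path 1):
  e0=(1,0) f~>(0,1) g~>(0,1)
  e1=(0,1) f~>(1,0) g~>(1,1)
  result₁ = (0 1; 1 1)
Along h;k (path 2):
  e0=(1,0) h~>(1,0) k~>(1,1)
  e1=(0,1) h~>(1,1) k~>(0,1)
  result₂ = (1 0; 1 1)
Equal? distinct morphisms ✗

Answer: DOES NOT COMMUTE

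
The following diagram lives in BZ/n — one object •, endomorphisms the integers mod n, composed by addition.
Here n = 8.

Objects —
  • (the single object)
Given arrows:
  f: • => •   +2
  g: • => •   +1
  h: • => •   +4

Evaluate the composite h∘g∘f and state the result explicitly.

  0 +2≡2 +1≡3 +4≡7  (mod 8)
result: +7

Answer: +7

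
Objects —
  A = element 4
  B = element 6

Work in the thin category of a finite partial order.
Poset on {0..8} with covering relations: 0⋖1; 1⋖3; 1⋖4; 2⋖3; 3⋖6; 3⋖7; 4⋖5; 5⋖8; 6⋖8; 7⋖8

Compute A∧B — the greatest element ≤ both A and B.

Lower bounds of A=4 and B=6: {0,1}
  0 ⊑ 1
  1 ⊑ 1
glb = 1

Answer: A∧B = 1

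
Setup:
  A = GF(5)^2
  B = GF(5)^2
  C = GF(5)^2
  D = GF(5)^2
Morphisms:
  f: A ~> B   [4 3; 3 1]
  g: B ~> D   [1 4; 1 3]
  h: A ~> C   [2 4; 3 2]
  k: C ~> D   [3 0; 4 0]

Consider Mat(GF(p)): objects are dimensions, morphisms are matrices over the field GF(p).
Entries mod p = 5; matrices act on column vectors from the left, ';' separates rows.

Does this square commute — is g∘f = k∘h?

Answer: COMMUTES

Trace:
1) trace f;g:
  e0=⟨1,0⟩ f~>⟨4,3⟩ g~>⟨1,3⟩
  e1=⟨0,1⟩ f~>⟨3,1⟩ g~>⟨2,1⟩
  result₁ = [1 2; 3 1]
2) trace h;k:
  e0=⟨1,0⟩ h~>⟨2,3⟩ k~>⟨1,3⟩
  e1=⟨0,1⟩ h~>⟨4,2⟩ k~>⟨2,1⟩
  result₂ = [1 2; 3 1]
Equal? equal; square commutes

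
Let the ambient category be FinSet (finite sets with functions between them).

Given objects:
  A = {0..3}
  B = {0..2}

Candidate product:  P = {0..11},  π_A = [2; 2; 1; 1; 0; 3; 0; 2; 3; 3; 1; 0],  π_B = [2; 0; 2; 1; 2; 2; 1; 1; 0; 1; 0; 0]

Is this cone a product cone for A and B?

|A|·|B| = 4·3 = 12;  |P| = 12
Check the pairing map k ↦ (π_A(k), π_B(k)):
  0 ↦ (2,2)
  1 ↦ (2,0)
  2 ↦ (1,2)
  3 ↦ (1,1)
  4 ↦ (0,2)
  5 ↦ (3,2)
  6 ↦ (0,1)
  7 ↦ (2,1)
  8 ↦ (3,0)
  9 ↦ (3,1)
  10 ↦ (1,0)
  11 ↦ (0,0)
distinct pairs in image: 12 / 12 needed
  → bijection onto A×B; projections well-typed.

Answer: VALID PRODUCT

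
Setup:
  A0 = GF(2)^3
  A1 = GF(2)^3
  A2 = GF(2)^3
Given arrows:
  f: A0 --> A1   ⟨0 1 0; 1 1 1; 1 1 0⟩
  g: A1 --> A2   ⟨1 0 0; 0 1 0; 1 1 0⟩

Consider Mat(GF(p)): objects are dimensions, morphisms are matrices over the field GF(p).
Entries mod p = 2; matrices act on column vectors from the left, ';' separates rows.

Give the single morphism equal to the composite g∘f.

  e0=[1,0,0] f-->[0,1,1] g-->[0,1,1]
  e1=[0,1,0] f-->[1,1,1] g-->[1,1,0]
  e2=[0,0,1] f-->[0,1,0] g-->[0,1,1]
composite: ⟨0 1 0; 1 1 1; 1 0 1⟩

Answer: ⟨0 1 0; 1 1 1; 1 0 1⟩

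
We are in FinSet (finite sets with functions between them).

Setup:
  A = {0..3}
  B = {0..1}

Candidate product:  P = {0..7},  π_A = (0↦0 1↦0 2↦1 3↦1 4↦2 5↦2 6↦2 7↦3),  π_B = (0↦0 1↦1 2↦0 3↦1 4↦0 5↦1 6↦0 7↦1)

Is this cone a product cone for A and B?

|A|·|B| = 4·2 = 8;  |P| = 8
Check the pairing map k ↦ (π_A(k), π_B(k)):
  0 ↦ (0,0)
  1 ↦ (0,1)
  2 ↦ (1,0)
  3 ↦ (1,1)
  4 ↦ (2,0)
  5 ↦ (2,1)
  6 ↦ (2,0)  ✗ repeats pair of k=4
  7 ↦ (3,1)
distinct pairs in image: 7 / 8 needed
  → (2,0) hit at k=4 and k=6

Answer: NOT A VALID PRODUCT — duplicate pair at indices 4,6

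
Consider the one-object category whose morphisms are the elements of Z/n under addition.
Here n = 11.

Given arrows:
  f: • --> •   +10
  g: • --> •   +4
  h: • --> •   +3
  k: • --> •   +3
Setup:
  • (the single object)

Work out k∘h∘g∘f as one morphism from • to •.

Answer: +9

Work:
  0 +10≡10 +4≡3 +3≡6 +3≡9  (mod 11)
result: +9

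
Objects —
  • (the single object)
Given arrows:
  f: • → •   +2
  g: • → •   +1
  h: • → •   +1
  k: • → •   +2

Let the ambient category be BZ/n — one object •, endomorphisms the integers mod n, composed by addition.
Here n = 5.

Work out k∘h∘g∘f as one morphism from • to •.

Answer: +1

Derivation:
  0 +2≡2 +1≡3 +1≡4 +2≡1  (mod 5)
composite: +1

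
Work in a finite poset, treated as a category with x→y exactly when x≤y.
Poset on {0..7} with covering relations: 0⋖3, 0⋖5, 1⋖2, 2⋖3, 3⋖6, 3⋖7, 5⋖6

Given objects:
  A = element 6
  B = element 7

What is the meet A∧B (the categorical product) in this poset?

{x : x≤A ∧ x≤B} = {0,1,2,3}  (A=6, B=7)
  0 ≤ 3
  1 ≤ 3
  2 ≤ 3
  3 ≤ 3
glb = 3

Answer: A∧B = 3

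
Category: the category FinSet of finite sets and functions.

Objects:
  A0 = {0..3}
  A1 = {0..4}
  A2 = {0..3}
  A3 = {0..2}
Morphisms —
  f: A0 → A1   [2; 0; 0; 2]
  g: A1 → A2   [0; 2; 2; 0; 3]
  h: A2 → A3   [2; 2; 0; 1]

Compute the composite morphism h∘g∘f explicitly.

Answer: [0; 2; 2; 0]

Work:
  0 f→2 g→2 h→0
  1 f→0 g→0 h→2
  2 f→0 g→0 h→2
  3 f→2 g→2 h→0
⟦path⟧: [0; 2; 2; 0]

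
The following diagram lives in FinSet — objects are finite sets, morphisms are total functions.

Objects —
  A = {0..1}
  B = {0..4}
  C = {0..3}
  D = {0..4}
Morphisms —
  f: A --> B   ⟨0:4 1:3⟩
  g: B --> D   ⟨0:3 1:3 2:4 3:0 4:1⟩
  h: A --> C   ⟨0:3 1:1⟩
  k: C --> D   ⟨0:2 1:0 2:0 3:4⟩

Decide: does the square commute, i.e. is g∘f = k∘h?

Path 1 = f;g:
  0 f-->4 g-->1
  1 f-->3 g-->0
  composite₁ = ⟨0:1 1:0⟩
Path 2 = h;k:
  0 h-->3 k-->4
  1 h-->1 k-->0
  composite₂ = ⟨0:4 1:0⟩
Equal? distinct morphisms ✗

Answer: DOES NOT COMMUTE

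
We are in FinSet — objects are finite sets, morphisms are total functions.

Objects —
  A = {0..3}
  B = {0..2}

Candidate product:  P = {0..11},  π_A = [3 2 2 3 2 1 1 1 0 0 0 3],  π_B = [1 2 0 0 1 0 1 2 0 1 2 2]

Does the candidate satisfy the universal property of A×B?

|A|·|B| = 4·3 = 12;  |P| = 12
Check the pairing map k ↦ (π_A(k), π_B(k)):
  0 ↦ (3,1)
  1 ↦ (2,2)
  2 ↦ (2,0)
  3 ↦ (3,0)
  4 ↦ (2,1)
  5 ↦ (1,0)
  6 ↦ (1,1)
  7 ↦ (1,2)
  8 ↦ (0,0)
  9 ↦ (0,1)
  10 ↦ (0,2)
  11 ↦ (3,2)
distinct pairs in image: 12 / 12 needed
  → bijection onto A×B; projections well-typed.

Answer: VALID PRODUCT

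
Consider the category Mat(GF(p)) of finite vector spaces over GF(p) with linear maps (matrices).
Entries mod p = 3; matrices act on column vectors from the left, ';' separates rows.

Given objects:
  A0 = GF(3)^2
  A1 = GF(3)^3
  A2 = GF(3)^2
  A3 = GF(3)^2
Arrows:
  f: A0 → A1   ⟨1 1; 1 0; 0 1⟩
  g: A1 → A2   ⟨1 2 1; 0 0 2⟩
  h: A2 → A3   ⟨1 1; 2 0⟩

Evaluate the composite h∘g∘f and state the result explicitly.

  e0=(1,0) f→(1,1,0) g→(0,0) h→(0,0)
  e1=(0,1) f→(1,0,1) g→(2,2) h→(1,1)
⟦path⟧: ⟨0 1; 0 1⟩

Answer: ⟨0 1; 0 1⟩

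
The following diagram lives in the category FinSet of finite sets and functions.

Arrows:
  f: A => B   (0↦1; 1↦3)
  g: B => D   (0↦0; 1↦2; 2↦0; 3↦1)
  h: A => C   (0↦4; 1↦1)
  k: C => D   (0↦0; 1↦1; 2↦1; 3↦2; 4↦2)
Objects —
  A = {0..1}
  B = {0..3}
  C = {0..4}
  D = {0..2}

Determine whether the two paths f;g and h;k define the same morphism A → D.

1) trace f;g:
  0 f=>1 g=>2
  1 f=>3 g=>1
  ⟦path⟧₁ = (0↦2; 1↦1)
2) trace h;k:
  0 h=>4 k=>2
  1 h=>1 k=>1
  ⟦path⟧₂ = (0↦2; 1↦1)
Equal? same morphism ✓

Answer: COMMUTES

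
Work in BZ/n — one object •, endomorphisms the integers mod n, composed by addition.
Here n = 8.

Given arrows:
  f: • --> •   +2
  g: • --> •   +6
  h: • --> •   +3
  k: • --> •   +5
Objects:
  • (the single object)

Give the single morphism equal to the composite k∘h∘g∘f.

Answer: +0

Trace:
  0 +2≡2 +6≡0 +3≡3 +5≡0  (mod 8)
⟦path⟧: +0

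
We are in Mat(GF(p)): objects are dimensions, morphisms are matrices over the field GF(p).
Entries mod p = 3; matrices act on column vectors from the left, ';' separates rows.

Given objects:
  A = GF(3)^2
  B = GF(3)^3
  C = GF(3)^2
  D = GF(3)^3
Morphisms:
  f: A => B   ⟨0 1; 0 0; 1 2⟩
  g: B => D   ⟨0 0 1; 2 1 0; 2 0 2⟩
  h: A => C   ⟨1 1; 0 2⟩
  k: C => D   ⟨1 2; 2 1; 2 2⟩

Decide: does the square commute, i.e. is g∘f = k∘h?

Answer: DOES NOT COMMUTE

Derivation:
1) trace f;g:
  e0=⟨1,0⟩ f=>⟨0,0,1⟩ g=>⟨1,0,2⟩
  e1=⟨0,1⟩ f=>⟨1,0,2⟩ g=>⟨2,2,0⟩
  result₁ = ⟨1 2; 0 2; 2 0⟩
2) trace h;k:
  e0=⟨1,0⟩ h=>⟨1,0⟩ k=>⟨1,2,2⟩
  e1=⟨0,1⟩ h=>⟨1,2⟩ k=>⟨2,1,0⟩
  result₂ = ⟨1 2; 2 1; 2 0⟩
Equal? NO — does not commute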